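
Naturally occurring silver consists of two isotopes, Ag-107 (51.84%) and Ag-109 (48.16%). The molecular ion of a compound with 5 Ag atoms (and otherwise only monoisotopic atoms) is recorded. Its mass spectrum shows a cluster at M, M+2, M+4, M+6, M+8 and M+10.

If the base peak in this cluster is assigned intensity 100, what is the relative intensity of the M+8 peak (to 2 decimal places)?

43.15

(0.5184 + 0.4816)^5 gives M 0.0374, M+2 0.1739, M+4 0.3231, M+6 0.3002, M+8 0.1394, M+10 0.0259; the largest is M+4.
P(M+4) = C(5,2) × 0.5184^3 × 0.4816^2 = 10 × 0.13931407 × 0.23193856 = 0.323123 (base)
P(M+8) = C(5,4) × 0.5184^1 × 0.4816^4 = 5 × 0.5184 × 0.0537955 = 0.139438
Relative intensity = 0.139438 / 0.323123 × 100 = 43.15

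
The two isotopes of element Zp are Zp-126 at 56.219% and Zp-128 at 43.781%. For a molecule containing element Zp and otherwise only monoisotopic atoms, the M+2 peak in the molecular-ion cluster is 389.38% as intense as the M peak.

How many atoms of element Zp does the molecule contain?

5

For n independent Zp atoms, I(M+2)/I(M) = n · (abundance Zp-128) / (abundance Zp-126) = n · 0.43781/0.56219.
n = 3.8938 × 0.56219/0.43781 = 5.00 ≈ 5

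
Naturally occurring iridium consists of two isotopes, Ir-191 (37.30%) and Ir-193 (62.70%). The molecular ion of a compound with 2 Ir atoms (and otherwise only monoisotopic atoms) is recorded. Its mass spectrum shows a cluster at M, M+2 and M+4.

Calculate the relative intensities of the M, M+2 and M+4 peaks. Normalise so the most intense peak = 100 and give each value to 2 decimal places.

29.74 : 100.00 : 84.05

The 2 Ir atoms are independent, so intensities follow the terms of (0.3730 + 0.6270)^2.
P(M) = 0.3730^2 = 0.139129
P(M+2) = 2 × 0.3730^1 × 0.6270^1 = 0.467742
P(M+4) = 0.6270^2 = 0.393129
The M+2 peak is largest (0.467742); scaling to 100 gives 29.74 : 100.00 : 84.05.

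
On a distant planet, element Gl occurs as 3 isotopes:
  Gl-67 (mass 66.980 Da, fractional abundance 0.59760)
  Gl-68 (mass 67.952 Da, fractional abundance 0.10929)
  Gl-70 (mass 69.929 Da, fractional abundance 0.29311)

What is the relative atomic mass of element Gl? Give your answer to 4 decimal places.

67.9506 Da

Average mass = Σ (abundance × isotope mass) = 0.59760 × 66.980 + 0.10929 × 67.952 + 0.29311 × 69.929
= 40.02725 + 7.42647 + 20.49689 = 67.95061 Da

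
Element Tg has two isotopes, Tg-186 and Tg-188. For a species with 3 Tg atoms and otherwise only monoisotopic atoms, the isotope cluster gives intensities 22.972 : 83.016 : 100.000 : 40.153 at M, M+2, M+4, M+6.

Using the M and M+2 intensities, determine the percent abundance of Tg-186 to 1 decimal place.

45.4%

If p is the fraction of Tg that is Tg-186, then I(M+2)/I(M) = [C(3,1)·p^2·(1−p)] / p^3 = 3·(1−p)/p = 83.016/22.972 = 3.6138
(1−p)/p = 3.6138/3 = 1.2046  ⇒  p = 1/(1 + 1.2046) = 0.4536
Tg-186: 45.4%, Tg-188: 54.6%.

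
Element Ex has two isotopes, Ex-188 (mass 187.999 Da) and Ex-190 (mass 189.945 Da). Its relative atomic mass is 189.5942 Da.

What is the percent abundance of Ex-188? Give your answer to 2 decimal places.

18.03%

With x = fraction of Ex-188 (so Ex-190 is 1 − x):
187.999·x + 189.945·(1 − x) = 189.5942
(187.999 − 189.945)·x = 189.5942 − 189.945
x = -0.3508 / -1.946 = 0.18027 → 18.03% Ex-188, 81.97% Ex-190.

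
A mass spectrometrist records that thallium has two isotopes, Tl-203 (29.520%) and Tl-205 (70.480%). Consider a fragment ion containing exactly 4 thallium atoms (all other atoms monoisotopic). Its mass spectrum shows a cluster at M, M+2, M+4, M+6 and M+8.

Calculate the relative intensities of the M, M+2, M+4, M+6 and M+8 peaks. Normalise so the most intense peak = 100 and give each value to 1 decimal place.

1.8 : 17.5 : 62.8 : 100.0 : 59.7

The 4 Tl atoms are independent, so intensities follow the terms of (0.29520 + 0.70480)^4.
P(M) = 0.29520^4 = 0.007594
P(M+2) = 4 × 0.29520^3 × 0.70480^1 = 0.072523
P(M+4) = 6 × 0.29520^2 × 0.70480^2 = 0.259726
P(M+6) = 4 × 0.29520^1 × 0.70480^3 = 0.413403
P(M+8) = 0.70480^4 = 0.246754
The M+6 peak is largest (0.413403); scaling to 100 gives 1.8 : 17.5 : 62.8 : 100.0 : 59.7.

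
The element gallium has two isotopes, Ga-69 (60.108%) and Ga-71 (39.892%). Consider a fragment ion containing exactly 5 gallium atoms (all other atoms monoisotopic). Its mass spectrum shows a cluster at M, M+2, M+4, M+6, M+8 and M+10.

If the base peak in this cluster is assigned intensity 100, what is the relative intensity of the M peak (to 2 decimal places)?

22.70

(0.60108 + 0.39892)^5 gives M 0.0785, M+2 0.2604, M+4 0.3456, M+6 0.2294, M+8 0.0761, M+10 0.0101; the largest is M+4.
P(M+4) = C(5,2) × 0.60108^3 × 0.39892^2 = 10 × 0.2171685 × 0.15913717 = 0.345596 (base)
P(M) = C(5,0) × 0.60108^5 × 0.39892^0 = 1 × 0.07846236 × 1.0000 = 0.078462
Relative intensity = 0.078462 / 0.345596 × 100 = 22.70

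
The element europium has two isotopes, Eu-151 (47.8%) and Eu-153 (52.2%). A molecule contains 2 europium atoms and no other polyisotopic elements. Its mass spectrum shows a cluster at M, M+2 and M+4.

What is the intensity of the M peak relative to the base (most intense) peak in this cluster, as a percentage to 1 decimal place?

45.8%

(0.478 + 0.522)^2 gives M 0.2285, M+2 0.4990, M+4 0.2725; the largest is M+2.
P(M+2) = C(2,1) × 0.478^1 × 0.522^1 = 2 × 0.4780 × 0.5220 = 0.499032 (base)
P(M) = C(2,0) × 0.478^2 × 0.522^0 = 1 × 0.228484 × 1.0000 = 0.228484
Relative intensity = 0.228484 / 0.499032 × 100 = 45.8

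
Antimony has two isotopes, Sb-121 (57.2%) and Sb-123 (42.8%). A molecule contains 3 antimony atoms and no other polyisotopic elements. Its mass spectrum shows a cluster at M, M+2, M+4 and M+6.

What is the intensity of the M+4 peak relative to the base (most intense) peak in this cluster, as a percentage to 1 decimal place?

74.8%

(0.572 + 0.428)^3 gives M 0.1871, M+2 0.4201, M+4 0.3143, M+6 0.0784; the largest is M+2.
P(M+2) = C(3,1) × 0.572^2 × 0.428^1 = 3 × 0.327184 × 0.4280 = 0.420104 (base)
P(M+4) = C(3,2) × 0.572^1 × 0.428^2 = 3 × 0.5720 × 0.183184 = 0.314344
Relative intensity = 0.314344 / 0.420104 × 100 = 74.8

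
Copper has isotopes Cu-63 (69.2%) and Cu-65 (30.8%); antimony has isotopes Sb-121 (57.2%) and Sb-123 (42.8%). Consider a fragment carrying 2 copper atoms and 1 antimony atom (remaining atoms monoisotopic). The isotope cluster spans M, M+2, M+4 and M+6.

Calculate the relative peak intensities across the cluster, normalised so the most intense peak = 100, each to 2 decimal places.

61.03 : 100.00 : 52.74 : 9.05

Copper pattern (n=2): 0.478864 : 0.426272 : 0.094864
Antimony pattern (n=1): 0.5720 : 0.4280
Convolve the two distributions (both contribute in 2-u steps):
  M: 0.478864×0.5720 = 0.273910
  M+2: 0.478864×0.4280 + 0.426272×0.5720 = 0.448781
  M+4: 0.426272×0.4280 + 0.094864×0.5720 = 0.236707
  M+6: 0.094864×0.4280 = 0.040602
Scale to base peak (0.448781) = 100: 61.03 : 100.00 : 52.74 : 9.05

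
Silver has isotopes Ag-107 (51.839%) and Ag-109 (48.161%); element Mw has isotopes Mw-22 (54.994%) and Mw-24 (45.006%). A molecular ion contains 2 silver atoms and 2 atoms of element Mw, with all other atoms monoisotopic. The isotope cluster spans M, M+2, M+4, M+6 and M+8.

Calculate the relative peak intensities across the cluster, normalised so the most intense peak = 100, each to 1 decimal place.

Silver pattern (n=2): 0.26872819 : 0.49932362 : 0.23194819
Element Mw pattern (n=2): 0.302434 : 0.49501199 : 0.202554
Convolve the two distributions (both contribute in 2-u steps):
  M: 0.26872819×0.302434 = 0.081273
  M+2: 0.26872819×0.49501199 + 0.49932362×0.302434 = 0.284036
  M+4: 0.26872819×0.202554 + 0.49932362×0.49501199 + 0.23194819×0.302434 = 0.371752
  M+6: 0.49932362×0.202554 + 0.23194819×0.49501199 = 0.215957
  M+8: 0.23194819×0.202554 = 0.046982
Scale to base peak (0.371752) = 100: 21.9 : 76.4 : 100.0 : 58.1 : 12.6

21.9 : 76.4 : 100.0 : 58.1 : 12.6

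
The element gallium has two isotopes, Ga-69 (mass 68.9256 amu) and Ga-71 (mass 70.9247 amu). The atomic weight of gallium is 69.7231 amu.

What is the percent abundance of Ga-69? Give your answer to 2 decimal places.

Writing the weighted mean with unknown fraction x of Ga-69:
68.9256·x + 70.9247·(1 − x) = 69.7231
(68.9256 − 70.9247)·x = 69.7231 − 70.9247
x = -1.2016 / -1.9991 = 0.60107 → 60.11% Ga-69, 39.89% Ga-71.

60.11%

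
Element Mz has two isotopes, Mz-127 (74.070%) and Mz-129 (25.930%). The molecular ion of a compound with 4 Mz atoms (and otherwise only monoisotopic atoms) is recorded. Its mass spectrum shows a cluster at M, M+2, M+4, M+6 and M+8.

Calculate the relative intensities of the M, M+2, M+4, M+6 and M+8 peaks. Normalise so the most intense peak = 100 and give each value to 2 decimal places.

The 4 Mz atoms are independent, so intensities follow the terms of (0.74070 + 0.25930)^4.
P(M) = 0.74070^4 = 0.301002
P(M+2) = 4 × 0.74070^3 × 0.25930^1 = 0.421492
P(M+4) = 6 × 0.74070^2 × 0.25930^2 = 0.221330
P(M+6) = 4 × 0.74070^1 × 0.25930^3 = 0.051655
P(M+8) = 0.25930^4 = 0.004521
The M+2 peak is largest (0.421492); scaling to 100 gives 71.41 : 100.00 : 52.51 : 12.26 : 1.07.

71.41 : 100.00 : 52.51 : 12.26 : 1.07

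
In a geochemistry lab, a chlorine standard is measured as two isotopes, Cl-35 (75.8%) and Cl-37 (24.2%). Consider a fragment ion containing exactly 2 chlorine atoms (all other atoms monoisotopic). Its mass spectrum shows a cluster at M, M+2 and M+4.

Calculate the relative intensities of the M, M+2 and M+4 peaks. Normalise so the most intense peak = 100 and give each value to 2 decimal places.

Each Cl atom is independently Cl-35 (p = 0.758) or Cl-37 (q = 0.242); the cluster is the binomial expansion (p + q)^2.
P(M) = 0.758^2 = 0.574564
P(M+2) = 2 × 0.758^1 × 0.242^1 = 0.366872
P(M+4) = 0.242^2 = 0.058564
The M peak is largest (0.574564); scaling to 100 gives 100.00 : 63.85 : 10.19.

100.00 : 63.85 : 10.19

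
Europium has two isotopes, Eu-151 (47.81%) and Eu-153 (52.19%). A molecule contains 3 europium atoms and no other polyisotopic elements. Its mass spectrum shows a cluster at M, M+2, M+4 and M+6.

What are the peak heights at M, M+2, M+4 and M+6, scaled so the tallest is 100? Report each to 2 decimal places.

27.97 : 91.61 : 100.00 : 36.39

Each Eu atom is independently Eu-151 (p = 0.4781) or Eu-153 (q = 0.5219); the cluster is the binomial expansion (p + q)^3.
P(M) = 0.4781^3 = 0.109284
P(M+2) = 3 × 0.4781^2 × 0.5219^1 = 0.357887
P(M+4) = 3 × 0.4781^1 × 0.5219^2 = 0.390674
P(M+6) = 0.5219^3 = 0.142155
The M+4 peak is largest (0.390674); scaling to 100 gives 27.97 : 91.61 : 100.00 : 36.39.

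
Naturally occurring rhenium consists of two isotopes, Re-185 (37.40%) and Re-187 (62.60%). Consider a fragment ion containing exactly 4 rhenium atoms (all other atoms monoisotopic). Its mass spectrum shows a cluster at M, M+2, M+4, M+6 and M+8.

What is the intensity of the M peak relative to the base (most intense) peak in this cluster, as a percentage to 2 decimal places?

5.33%

(0.3740 + 0.6260)^4 gives M 0.0196, M+2 0.1310, M+4 0.3289, M+6 0.3670, M+8 0.1536; the largest is M+6.
P(M+6) = C(4,3) × 0.3740^1 × 0.6260^3 = 4 × 0.3740 × 0.24531438 = 0.366990 (base)
P(M) = C(4,0) × 0.3740^4 × 0.6260^0 = 1 × 0.0195653 × 1.0000 = 0.019565
Relative intensity = 0.019565 / 0.366990 × 100 = 5.33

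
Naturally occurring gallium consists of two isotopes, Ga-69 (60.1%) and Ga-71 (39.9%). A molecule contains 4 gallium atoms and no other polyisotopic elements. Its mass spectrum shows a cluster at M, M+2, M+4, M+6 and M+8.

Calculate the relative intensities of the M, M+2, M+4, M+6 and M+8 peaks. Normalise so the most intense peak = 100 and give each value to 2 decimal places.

37.66 : 100.00 : 99.58 : 44.08 : 7.32

Expanding (0.601 + 0.399)^4:
P(M) = 0.601^4 = 0.130466
P(M+2) = 4 × 0.601^3 × 0.399^1 = 0.346463
P(M+4) = 6 × 0.601^2 × 0.399^2 = 0.345021
P(M+6) = 4 × 0.601^1 × 0.399^3 = 0.152705
P(M+8) = 0.399^4 = 0.025345
The M+2 peak is largest (0.346463); scaling to 100 gives 37.66 : 100.00 : 99.58 : 44.08 : 7.32.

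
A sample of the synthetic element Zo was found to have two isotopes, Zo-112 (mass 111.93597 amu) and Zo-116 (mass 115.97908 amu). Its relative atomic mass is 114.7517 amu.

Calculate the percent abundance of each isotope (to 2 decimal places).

Zo-112: 30.36%, Zo-116: 69.64%

Let x be the fractional abundance of Zo-112; then Zo-116 has abundance 1 − x.
111.93597·x + 115.97908·(1 − x) = 114.7517
(111.93597 − 115.97908)·x = 114.7517 − 115.97908
x = -1.22738 / -4.04311 = 0.30357 → 30.36% Zo-112, 69.64% Zo-116.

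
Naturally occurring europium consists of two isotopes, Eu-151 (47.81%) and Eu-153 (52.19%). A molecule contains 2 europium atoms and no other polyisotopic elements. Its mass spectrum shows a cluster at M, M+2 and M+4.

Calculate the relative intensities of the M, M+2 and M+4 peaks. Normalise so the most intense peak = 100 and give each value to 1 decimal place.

Each Eu atom is independently Eu-151 (p = 0.4781) or Eu-153 (q = 0.5219); the cluster is the binomial expansion (p + q)^2.
P(M) = 0.4781^2 = 0.228580
P(M+2) = 2 × 0.4781^1 × 0.5219^1 = 0.499041
P(M+4) = 0.5219^2 = 0.272380
The M+2 peak is largest (0.499041); scaling to 100 gives 45.8 : 100.0 : 54.6.

45.8 : 100.0 : 54.6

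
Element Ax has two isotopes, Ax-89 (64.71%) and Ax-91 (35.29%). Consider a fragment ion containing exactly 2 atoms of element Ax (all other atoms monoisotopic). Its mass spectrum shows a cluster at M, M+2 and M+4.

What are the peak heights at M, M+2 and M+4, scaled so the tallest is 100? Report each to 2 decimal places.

91.68 : 100.00 : 27.27

Each Ax atom is independently Ax-89 (p = 0.6471) or Ax-91 (q = 0.3529); the cluster is the binomial expansion (p + q)^2.
P(M) = 0.6471^2 = 0.418738
P(M+2) = 2 × 0.6471^1 × 0.3529^1 = 0.456723
P(M+4) = 0.3529^2 = 0.124538
The M+2 peak is largest (0.456723); scaling to 100 gives 91.68 : 100.00 : 27.27.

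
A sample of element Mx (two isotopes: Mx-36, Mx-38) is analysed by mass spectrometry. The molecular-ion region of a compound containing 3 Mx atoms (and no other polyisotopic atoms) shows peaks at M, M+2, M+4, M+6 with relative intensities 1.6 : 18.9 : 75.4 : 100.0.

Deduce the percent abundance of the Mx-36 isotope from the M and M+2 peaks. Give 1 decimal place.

20.3%

If p is the fraction of Mx that is Mx-36, then I(M+2)/I(M) = [C(3,1)·p^2·(1−p)] / p^3 = 3·(1−p)/p = 18.9/1.6 = 11.8125
(1−p)/p = 11.8125/3 = 3.9375  ⇒  p = 1/(1 + 3.9375) = 0.2025
Mx-36: 20.3%, Mx-38: 79.7%.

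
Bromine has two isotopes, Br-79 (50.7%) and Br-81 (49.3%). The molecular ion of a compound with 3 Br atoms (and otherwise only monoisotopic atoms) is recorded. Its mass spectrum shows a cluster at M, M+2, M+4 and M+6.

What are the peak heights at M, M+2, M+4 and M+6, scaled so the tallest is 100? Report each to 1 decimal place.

34.3 : 100.0 : 97.2 : 31.5

Expanding (0.507 + 0.493)^3:
P(M) = 0.507^3 = 0.130324
P(M+2) = 3 × 0.507^2 × 0.493^1 = 0.380175
P(M+4) = 3 × 0.507^1 × 0.493^2 = 0.369678
P(M+6) = 0.493^3 = 0.119823
The M+2 peak is largest (0.380175); scaling to 100 gives 34.3 : 100.0 : 97.2 : 31.5.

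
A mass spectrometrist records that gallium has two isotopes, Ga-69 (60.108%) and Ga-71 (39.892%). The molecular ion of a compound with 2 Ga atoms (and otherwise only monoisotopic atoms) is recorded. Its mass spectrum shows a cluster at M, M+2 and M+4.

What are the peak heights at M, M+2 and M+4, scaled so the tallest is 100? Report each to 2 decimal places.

Expanding (0.60108 + 0.39892)^2:
P(M) = 0.60108^2 = 0.361297
P(M+2) = 2 × 0.60108^1 × 0.39892^1 = 0.479566
P(M+4) = 0.39892^2 = 0.159137
The M+2 peak is largest (0.479566); scaling to 100 gives 75.34 : 100.00 : 33.18.

75.34 : 100.00 : 33.18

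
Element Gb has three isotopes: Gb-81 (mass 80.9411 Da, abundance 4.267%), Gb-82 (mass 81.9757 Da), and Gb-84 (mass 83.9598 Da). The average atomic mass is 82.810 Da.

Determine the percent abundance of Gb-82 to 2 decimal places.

51.46%

Let x and y be the fractions of Gb-82 and Gb-84. Then x + y = 1 − 0.04267 = 0.95733 and 81.9757x + 83.9598y = 82.810 − 0.04267×80.9411 = 79.356243263.
Substituting: 81.9757x + 83.9598(0.95733 − x) = 79.356243263
(81.9757 − 83.9598)x = -1.020992071  ⇒  x = 0.51459, y = 0.44274
Gb-82: 51.46%, Gb-84: 44.27%.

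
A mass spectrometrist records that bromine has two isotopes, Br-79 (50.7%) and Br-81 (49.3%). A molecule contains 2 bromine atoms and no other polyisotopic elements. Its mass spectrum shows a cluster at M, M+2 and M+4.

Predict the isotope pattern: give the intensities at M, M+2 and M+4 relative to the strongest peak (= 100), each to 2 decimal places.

The 2 Br atoms are independent, so intensities follow the terms of (0.507 + 0.493)^2.
P(M) = 0.507^2 = 0.257049
P(M+2) = 2 × 0.507^1 × 0.493^1 = 0.499902
P(M+4) = 0.493^2 = 0.243049
The M+2 peak is largest (0.499902); scaling to 100 gives 51.42 : 100.00 : 48.62.

51.42 : 100.00 : 48.62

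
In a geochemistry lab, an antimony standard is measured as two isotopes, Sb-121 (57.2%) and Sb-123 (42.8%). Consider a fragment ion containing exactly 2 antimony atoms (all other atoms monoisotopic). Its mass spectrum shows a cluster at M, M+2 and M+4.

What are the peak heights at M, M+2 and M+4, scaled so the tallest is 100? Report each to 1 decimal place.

The 2 Sb atoms are independent, so intensities follow the terms of (0.572 + 0.428)^2.
P(M) = 0.572^2 = 0.327184
P(M+2) = 2 × 0.572^1 × 0.428^1 = 0.489632
P(M+4) = 0.428^2 = 0.183184
The M+2 peak is largest (0.489632); scaling to 100 gives 66.8 : 100.0 : 37.4.

66.8 : 100.0 : 37.4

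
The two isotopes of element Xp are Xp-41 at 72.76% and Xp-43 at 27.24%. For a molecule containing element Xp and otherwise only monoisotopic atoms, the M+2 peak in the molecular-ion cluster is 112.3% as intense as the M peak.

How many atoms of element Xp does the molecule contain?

With n Xp atoms, P(M+2)/P(M) = C(n,1)·p^(n−1)q / p^n = n·q/p = n · 0.2724/0.7276.
n = 1.123 × 0.7276/0.2724 = 3.00 ≈ 3

3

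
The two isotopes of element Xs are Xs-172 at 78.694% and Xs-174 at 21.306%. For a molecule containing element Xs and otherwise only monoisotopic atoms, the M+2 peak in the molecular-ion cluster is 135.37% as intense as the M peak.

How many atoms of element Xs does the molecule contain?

5

With n Xs atoms, P(M+2)/P(M) = C(n,1)·p^(n−1)q / p^n = n·q/p = n · 0.21306/0.78694.
n = 1.3537 × 0.78694/0.21306 = 5.00 ≈ 5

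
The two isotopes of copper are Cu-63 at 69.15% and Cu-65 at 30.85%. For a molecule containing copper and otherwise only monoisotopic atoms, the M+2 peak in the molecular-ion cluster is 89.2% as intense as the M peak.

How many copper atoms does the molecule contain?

2

The M+2/M ratio from n Cu atoms is n · q/p = n · 0.3085/0.6915.
n = 0.892 × 0.6915/0.3085 = 2.00 ≈ 2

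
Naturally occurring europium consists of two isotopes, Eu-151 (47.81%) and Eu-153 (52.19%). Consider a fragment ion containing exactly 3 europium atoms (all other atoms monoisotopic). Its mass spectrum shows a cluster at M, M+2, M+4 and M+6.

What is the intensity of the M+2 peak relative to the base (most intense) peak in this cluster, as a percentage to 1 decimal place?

Term probabilities: M 0.1093, M+2 0.3579, M+4 0.3907, M+6 0.1422. Base peak = M+4.
P(M+4) = C(3,2) × 0.4781^1 × 0.5219^2 = 3 × 0.4781 × 0.27237961 = 0.390674 (base)
P(M+2) = C(3,1) × 0.4781^2 × 0.5219^1 = 3 × 0.22857961 × 0.5219 = 0.357887
Relative intensity = 0.357887 / 0.390674 × 100 = 91.6

91.6%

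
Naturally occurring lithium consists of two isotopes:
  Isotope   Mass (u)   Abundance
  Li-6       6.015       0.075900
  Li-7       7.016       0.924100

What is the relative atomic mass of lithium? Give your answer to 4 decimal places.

Ar = Σ fᵢ·mᵢ = 0.075900 × 6.015 + 0.924100 × 7.016
= 0.45654 + 6.48349 = 6.94003 u

6.9400 u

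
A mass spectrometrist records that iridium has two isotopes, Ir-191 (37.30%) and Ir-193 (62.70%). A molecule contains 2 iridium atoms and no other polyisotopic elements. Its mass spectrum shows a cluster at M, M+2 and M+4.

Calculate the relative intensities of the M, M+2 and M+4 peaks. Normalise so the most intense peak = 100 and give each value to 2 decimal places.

Expanding (0.3730 + 0.6270)^2:
P(M) = 0.3730^2 = 0.139129
P(M+2) = 2 × 0.3730^1 × 0.6270^1 = 0.467742
P(M+4) = 0.6270^2 = 0.393129
The M+2 peak is largest (0.467742); scaling to 100 gives 29.74 : 100.00 : 84.05.

29.74 : 100.00 : 84.05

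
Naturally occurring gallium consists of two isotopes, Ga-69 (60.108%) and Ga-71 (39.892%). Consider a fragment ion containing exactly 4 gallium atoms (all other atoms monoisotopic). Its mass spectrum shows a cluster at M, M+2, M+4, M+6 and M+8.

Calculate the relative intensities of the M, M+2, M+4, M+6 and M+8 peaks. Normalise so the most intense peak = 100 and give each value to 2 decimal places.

Expanding (0.60108 + 0.39892)^4:
P(M) = 0.60108^4 = 0.130536
P(M+2) = 4 × 0.60108^3 × 0.39892^1 = 0.346531
P(M+4) = 6 × 0.60108^2 × 0.39892^2 = 0.344975
P(M+6) = 4 × 0.60108^1 × 0.39892^3 = 0.152633
P(M+8) = 0.39892^4 = 0.025325
The M+2 peak is largest (0.346531); scaling to 100 gives 37.67 : 100.00 : 99.55 : 44.05 : 7.31.

37.67 : 100.00 : 99.55 : 44.05 : 7.31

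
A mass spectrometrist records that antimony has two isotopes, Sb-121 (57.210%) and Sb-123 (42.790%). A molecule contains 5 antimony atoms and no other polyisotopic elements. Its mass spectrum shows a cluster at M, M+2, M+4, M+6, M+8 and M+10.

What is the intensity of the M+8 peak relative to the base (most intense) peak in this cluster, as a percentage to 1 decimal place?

(0.57210 + 0.42790)^5 gives M 0.0613, M+2 0.2292, M+4 0.3428, M+6 0.2564, M+8 0.0959, M+10 0.0143; the largest is M+4.
P(M+4) = C(5,2) × 0.57210^3 × 0.42790^2 = 10 × 0.18724742 × 0.18309841 = 0.342847 (base)
P(M+8) = C(5,4) × 0.57210^1 × 0.42790^4 = 5 × 0.5721 × 0.03352503 = 0.095898
Relative intensity = 0.095898 / 0.342847 × 100 = 28.0

28.0%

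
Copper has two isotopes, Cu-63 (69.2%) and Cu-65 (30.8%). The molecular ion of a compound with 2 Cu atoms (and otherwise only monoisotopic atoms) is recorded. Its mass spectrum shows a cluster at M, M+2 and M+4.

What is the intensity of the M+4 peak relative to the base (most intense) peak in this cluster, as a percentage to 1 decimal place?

Term probabilities: M 0.4789, M+2 0.4263, M+4 0.0949. Base peak = M.
P(M) = C(2,0) × 0.692^2 × 0.308^0 = 1 × 0.478864 × 1.0000 = 0.478864 (base)
P(M+4) = C(2,2) × 0.692^0 × 0.308^2 = 1 × 1.0000 × 0.094864 = 0.094864
Relative intensity = 0.094864 / 0.478864 × 100 = 19.8

19.8%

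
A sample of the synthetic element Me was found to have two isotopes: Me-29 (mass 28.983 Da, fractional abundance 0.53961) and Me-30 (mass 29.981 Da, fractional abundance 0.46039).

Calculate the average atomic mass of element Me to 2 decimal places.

29.44 Da

The abundance-weighted mean is 0.53961 × 28.983 + 0.46039 × 29.981
= 15.6395 + 13.8030 = 29.4425 Da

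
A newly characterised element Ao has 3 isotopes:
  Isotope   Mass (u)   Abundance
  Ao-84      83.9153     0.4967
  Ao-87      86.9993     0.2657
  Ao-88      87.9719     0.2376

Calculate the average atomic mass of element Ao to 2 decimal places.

85.70 u

Ar = Σ fᵢ·mᵢ = 0.4967 × 83.9153 + 0.2657 × 86.9993 + 0.2376 × 87.9719
= 41.68073 + 23.11571 + 20.90212 = 85.69856 u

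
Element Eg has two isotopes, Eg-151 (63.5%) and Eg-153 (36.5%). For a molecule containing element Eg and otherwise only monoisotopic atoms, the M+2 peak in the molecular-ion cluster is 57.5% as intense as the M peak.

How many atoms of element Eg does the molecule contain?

The M+2/M ratio from n Eg atoms is n · q/p = n · 0.365/0.635.
n = 0.575 × 0.635/0.365 = 1.00 ≈ 1

1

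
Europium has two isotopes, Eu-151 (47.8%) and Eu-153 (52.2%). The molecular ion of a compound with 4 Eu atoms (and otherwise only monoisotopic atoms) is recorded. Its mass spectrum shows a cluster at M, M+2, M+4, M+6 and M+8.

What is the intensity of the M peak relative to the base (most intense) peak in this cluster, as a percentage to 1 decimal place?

14.0%

Term probabilities: M 0.0522, M+2 0.2280, M+4 0.3735, M+6 0.2720, M+8 0.0742. Base peak = M+4.
P(M+4) = C(4,2) × 0.478^2 × 0.522^2 = 6 × 0.228484 × 0.272484 = 0.373549 (base)
P(M) = C(4,0) × 0.478^4 × 0.522^0 = 1 × 0.05220494 × 1.0000 = 0.052205
Relative intensity = 0.052205 / 0.373549 × 100 = 14.0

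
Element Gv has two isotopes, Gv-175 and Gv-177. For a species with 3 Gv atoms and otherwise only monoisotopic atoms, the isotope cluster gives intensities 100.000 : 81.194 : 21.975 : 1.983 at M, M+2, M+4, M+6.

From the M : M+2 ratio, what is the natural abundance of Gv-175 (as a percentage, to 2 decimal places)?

78.70%

Let p = fractional abundance of Gv-175. I(M+2)/I(M) = [C(3,1)·p^2·(1−p)] / p^3 = 3·(1−p)/p = 81.194/100.000 = 0.8119
(1−p)/p = 0.8119/3 = 0.2706  ⇒  p = 1/(1 + 0.2706) = 0.7870
Gv-175: 78.70%, Gv-177: 21.30%.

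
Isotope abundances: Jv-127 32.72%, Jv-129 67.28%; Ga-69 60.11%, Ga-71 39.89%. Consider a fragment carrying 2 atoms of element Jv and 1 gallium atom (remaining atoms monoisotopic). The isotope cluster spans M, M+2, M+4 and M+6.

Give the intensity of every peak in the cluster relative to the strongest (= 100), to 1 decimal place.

14.4 : 68.6 : 100.0 : 40.3

Element Jv pattern (n=2): 0.10705984 : 0.44028032 : 0.45265984
Gallium pattern (n=1): 0.6011 : 0.3989
Convolve the two distributions (both contribute in 2-u steps):
  M: 0.10705984×0.6011 = 0.064354
  M+2: 0.10705984×0.3989 + 0.44028032×0.6011 = 0.307359
  M+4: 0.44028032×0.3989 + 0.45265984×0.6011 = 0.447722
  M+6: 0.45265984×0.3989 = 0.180566
Scale to base peak (0.447722) = 100: 14.4 : 68.6 : 100.0 : 40.3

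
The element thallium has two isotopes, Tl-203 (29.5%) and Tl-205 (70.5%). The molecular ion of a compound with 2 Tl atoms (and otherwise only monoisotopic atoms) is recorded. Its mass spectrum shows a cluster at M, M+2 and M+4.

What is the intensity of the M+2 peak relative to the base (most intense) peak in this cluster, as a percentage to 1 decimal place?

(0.295 + 0.705)^2 gives M 0.0870, M+2 0.4160, M+4 0.4970; the largest is M+4.
P(M+4) = C(2,2) × 0.295^0 × 0.705^2 = 1 × 1.0000 × 0.497025 = 0.497025 (base)
P(M+2) = C(2,1) × 0.295^1 × 0.705^1 = 2 × 0.2950 × 0.7050 = 0.415950
Relative intensity = 0.415950 / 0.497025 × 100 = 83.7

83.7%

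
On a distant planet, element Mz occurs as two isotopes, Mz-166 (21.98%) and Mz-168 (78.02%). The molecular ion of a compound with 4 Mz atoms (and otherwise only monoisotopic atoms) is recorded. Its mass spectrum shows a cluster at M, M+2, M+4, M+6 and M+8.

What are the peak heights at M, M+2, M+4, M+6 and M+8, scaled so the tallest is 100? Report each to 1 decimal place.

0.6 : 7.9 : 42.3 : 100.0 : 88.7

Expanding (0.2198 + 0.7802)^4:
P(M) = 0.2198^4 = 0.002334
P(M+2) = 4 × 0.2198^3 × 0.7802^1 = 0.033140
P(M+4) = 6 × 0.2198^2 × 0.7802^2 = 0.176449
P(M+6) = 4 × 0.2198^1 × 0.7802^3 = 0.417547
P(M+8) = 0.7802^4 = 0.370530
The M+6 peak is largest (0.417547); scaling to 100 gives 0.6 : 7.9 : 42.3 : 100.0 : 88.7.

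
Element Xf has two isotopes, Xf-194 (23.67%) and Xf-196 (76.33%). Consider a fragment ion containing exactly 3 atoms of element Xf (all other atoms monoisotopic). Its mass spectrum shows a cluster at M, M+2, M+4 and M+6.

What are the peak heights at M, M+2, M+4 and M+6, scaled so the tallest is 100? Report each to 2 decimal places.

2.98 : 28.85 : 93.03 : 100.00

Each Xf atom is independently Xf-194 (p = 0.2367) or Xf-196 (q = 0.7633); the cluster is the binomial expansion (p + q)^3.
P(M) = 0.2367^3 = 0.013262
P(M+2) = 3 × 0.2367^2 × 0.7633^1 = 0.128296
P(M+4) = 3 × 0.2367^1 × 0.7633^2 = 0.413723
P(M+6) = 0.7633^3 = 0.444719
The M+6 peak is largest (0.444719); scaling to 100 gives 2.98 : 28.85 : 93.03 : 100.00.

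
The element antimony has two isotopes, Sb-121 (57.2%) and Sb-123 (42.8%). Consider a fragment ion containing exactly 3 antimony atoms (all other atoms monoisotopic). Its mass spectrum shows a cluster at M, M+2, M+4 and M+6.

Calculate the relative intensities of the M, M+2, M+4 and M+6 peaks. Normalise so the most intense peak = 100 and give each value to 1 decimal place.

Expanding (0.572 + 0.428)^3:
P(M) = 0.572^3 = 0.187149
P(M+2) = 3 × 0.572^2 × 0.428^1 = 0.420104
P(M+4) = 3 × 0.572^1 × 0.428^2 = 0.314344
P(M+6) = 0.428^3 = 0.078403
The M+2 peak is largest (0.420104); scaling to 100 gives 44.5 : 100.0 : 74.8 : 18.7.

44.5 : 100.0 : 74.8 : 18.7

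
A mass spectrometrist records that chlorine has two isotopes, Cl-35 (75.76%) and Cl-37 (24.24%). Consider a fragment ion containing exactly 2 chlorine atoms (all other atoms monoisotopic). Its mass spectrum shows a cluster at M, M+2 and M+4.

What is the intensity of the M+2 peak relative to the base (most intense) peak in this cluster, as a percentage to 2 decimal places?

Binomial terms of (0.7576 + 0.2424)^2: M 0.5740, M+2 0.3673, M+4 0.0588 → M is the base peak.
P(M) = C(2,0) × 0.7576^2 × 0.2424^0 = 1 × 0.57395776 × 1.0000 = 0.573958 (base)
P(M+2) = C(2,1) × 0.7576^1 × 0.2424^1 = 2 × 0.7576 × 0.2424 = 0.367284
Relative intensity = 0.367284 / 0.573958 × 100 = 63.99

63.99%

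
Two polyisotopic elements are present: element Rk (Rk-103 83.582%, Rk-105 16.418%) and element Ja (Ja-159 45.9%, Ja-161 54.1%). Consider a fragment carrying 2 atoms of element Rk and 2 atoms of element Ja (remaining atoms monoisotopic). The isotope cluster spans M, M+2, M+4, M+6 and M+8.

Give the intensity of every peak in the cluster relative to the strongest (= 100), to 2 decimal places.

Element Rk pattern (n=2): 0.69859507 : 0.27444986 : 0.02695507
Element Ja pattern (n=2): 0.210681 : 0.496638 : 0.292681
Convolve the two distributions (both contribute in 2-u steps):
  M: 0.69859507×0.210681 = 0.147181
  M+2: 0.69859507×0.496638 + 0.27444986×0.210681 = 0.404770
  M+4: 0.69859507×0.292681 + 0.27444986×0.496638 + 0.02695507×0.210681 = 0.346447
  M+6: 0.27444986×0.292681 + 0.02695507×0.496638 = 0.093713
  M+8: 0.02695507×0.292681 = 0.007889
Scale to base peak (0.404770) = 100: 36.36 : 100.00 : 85.59 : 23.15 : 1.95

36.36 : 100.00 : 85.59 : 23.15 : 1.95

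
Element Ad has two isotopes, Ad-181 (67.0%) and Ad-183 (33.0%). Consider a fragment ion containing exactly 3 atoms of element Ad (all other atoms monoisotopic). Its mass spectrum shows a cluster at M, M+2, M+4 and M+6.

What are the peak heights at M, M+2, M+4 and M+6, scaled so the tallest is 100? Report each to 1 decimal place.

67.7 : 100.0 : 49.3 : 8.1

Each Ad atom is independently Ad-181 (p = 0.670) or Ad-183 (q = 0.330); the cluster is the binomial expansion (p + q)^3.
P(M) = 0.670^3 = 0.300763
P(M+2) = 3 × 0.670^2 × 0.330^1 = 0.444411
P(M+4) = 3 × 0.670^1 × 0.330^2 = 0.218889
P(M+6) = 0.330^3 = 0.035937
The M+2 peak is largest (0.444411); scaling to 100 gives 67.7 : 100.0 : 49.3 : 8.1.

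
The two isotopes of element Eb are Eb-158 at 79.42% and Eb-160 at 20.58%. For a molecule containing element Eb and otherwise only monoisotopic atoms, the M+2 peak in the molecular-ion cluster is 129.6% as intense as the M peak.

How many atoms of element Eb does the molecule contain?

5

The M+2/M ratio from n Eb atoms is n · q/p = n · 0.2058/0.7942.
n = 1.296 × 0.7942/0.2058 = 5.00 ≈ 5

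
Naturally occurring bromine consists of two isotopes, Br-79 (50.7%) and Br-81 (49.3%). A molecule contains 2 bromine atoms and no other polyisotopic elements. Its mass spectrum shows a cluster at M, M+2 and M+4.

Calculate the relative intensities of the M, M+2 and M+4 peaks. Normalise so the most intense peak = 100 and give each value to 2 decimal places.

51.42 : 100.00 : 48.62

The 2 Br atoms are independent, so intensities follow the terms of (0.507 + 0.493)^2.
P(M) = 0.507^2 = 0.257049
P(M+2) = 2 × 0.507^1 × 0.493^1 = 0.499902
P(M+4) = 0.493^2 = 0.243049
The M+2 peak is largest (0.499902); scaling to 100 gives 51.42 : 100.00 : 48.62.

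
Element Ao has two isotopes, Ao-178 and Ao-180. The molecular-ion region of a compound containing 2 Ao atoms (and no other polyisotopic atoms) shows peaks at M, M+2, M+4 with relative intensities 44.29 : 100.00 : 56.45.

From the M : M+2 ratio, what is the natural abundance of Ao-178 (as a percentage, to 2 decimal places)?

46.97%

If p is the fraction of Ao that is Ao-178, then I(M+2)/I(M) = [C(2,1)·p^1·(1−p)] / p^2 = 2·(1−p)/p = 100.00/44.29 = 2.2578
(1−p)/p = 2.2578/2 = 1.1289  ⇒  p = 1/(1 + 1.1289) = 0.4697
Ao-178: 46.97%, Ao-180: 53.03%.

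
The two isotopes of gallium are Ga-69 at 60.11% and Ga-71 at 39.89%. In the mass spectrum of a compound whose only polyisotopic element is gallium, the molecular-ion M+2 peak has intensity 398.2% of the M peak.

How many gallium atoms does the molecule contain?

6

For n independent Ga atoms, I(M+2)/I(M) = n · (abundance Ga-71) / (abundance Ga-69) = n · 0.3989/0.6011.
n = 3.982 × 0.6011/0.3989 = 6.00 ≈ 6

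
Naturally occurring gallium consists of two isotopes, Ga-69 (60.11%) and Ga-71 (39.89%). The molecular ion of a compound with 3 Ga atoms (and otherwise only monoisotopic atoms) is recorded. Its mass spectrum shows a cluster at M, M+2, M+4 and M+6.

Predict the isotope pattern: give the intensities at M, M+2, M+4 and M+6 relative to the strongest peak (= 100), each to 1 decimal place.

Expanding (0.6011 + 0.3989)^3:
P(M) = 0.6011^3 = 0.217190
P(M+2) = 3 × 0.6011^2 × 0.3989^1 = 0.432393
P(M+4) = 3 × 0.6011^1 × 0.3989^2 = 0.286943
P(M+6) = 0.3989^3 = 0.063473
The M+2 peak is largest (0.432393); scaling to 100 gives 50.2 : 100.0 : 66.4 : 14.7.

50.2 : 100.0 : 66.4 : 14.7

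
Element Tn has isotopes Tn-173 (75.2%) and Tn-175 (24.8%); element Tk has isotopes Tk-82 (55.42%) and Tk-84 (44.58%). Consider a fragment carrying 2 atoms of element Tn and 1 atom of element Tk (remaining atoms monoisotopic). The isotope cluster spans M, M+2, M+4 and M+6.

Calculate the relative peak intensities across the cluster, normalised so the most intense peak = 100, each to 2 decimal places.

68.31 : 100.00 : 43.67 : 5.98

Element Tn pattern (n=2): 0.565504 : 0.372992 : 0.061504
Element Tk pattern (n=1): 0.5542 : 0.4458
Convolve the two distributions (both contribute in 2-u steps):
  M: 0.565504×0.5542 = 0.313402
  M+2: 0.565504×0.4458 + 0.372992×0.5542 = 0.458814
  M+4: 0.372992×0.4458 + 0.061504×0.5542 = 0.200365
  M+6: 0.061504×0.4458 = 0.027418
Scale to base peak (0.458814) = 100: 68.31 : 100.00 : 43.67 : 5.98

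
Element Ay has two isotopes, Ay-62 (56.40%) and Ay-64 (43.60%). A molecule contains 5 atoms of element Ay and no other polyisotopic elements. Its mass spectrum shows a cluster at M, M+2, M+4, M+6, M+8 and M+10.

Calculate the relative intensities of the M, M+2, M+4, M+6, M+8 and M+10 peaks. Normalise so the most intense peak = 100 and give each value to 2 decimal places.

Each Ay atom is independently Ay-62 (p = 0.5640) or Ay-64 (q = 0.4360); the cluster is the binomial expansion (p + q)^5.
P(M) = 0.5640^5 = 0.057068
P(M+2) = 5 × 0.5640^4 × 0.4360^1 = 0.220583
P(M+4) = 10 × 0.5640^3 × 0.4360^2 = 0.341044
P(M+6) = 10 × 0.5640^2 × 0.4360^3 = 0.263644
P(M+8) = 5 × 0.5640^1 × 0.4360^4 = 0.101905
P(M+10) = 0.4360^5 = 0.015756
The M+4 peak is largest (0.341044); scaling to 100 gives 16.73 : 64.68 : 100.00 : 77.30 : 29.88 : 4.62.

16.73 : 64.68 : 100.00 : 77.30 : 29.88 : 4.62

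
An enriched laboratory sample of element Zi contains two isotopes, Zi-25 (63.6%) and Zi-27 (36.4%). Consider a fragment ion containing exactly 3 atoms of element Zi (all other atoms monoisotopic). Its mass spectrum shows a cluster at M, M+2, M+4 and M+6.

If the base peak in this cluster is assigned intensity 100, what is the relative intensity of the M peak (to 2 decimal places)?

58.24

(0.636 + 0.364)^3 gives M 0.2573, M+2 0.4417, M+4 0.2528, M+6 0.0482; the largest is M+2.
P(M+2) = C(3,1) × 0.636^2 × 0.364^1 = 3 × 0.404496 × 0.3640 = 0.441710 (base)
P(M) = C(3,0) × 0.636^3 × 0.364^0 = 1 × 0.25725946 × 1.0000 = 0.257259
Relative intensity = 0.257259 / 0.441710 × 100 = 58.24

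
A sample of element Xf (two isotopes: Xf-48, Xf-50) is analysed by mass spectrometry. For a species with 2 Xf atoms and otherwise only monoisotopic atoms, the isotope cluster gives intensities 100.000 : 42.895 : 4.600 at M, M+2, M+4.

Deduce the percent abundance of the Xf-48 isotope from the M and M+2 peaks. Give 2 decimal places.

82.34%

If p is the fraction of Xf that is Xf-48, then I(M+2)/I(M) = [C(2,1)·p^1·(1−p)] / p^2 = 2·(1−p)/p = 42.895/100.000 = 0.4290
(1−p)/p = 0.4290/2 = 0.2145  ⇒  p = 1/(1 + 0.2145) = 0.8234
Xf-48: 82.34%, Xf-50: 17.66%.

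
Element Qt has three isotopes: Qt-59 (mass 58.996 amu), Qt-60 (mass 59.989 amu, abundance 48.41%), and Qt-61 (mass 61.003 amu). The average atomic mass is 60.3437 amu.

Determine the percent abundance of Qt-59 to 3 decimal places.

8.392%

Let x and y be the fractions of Qt-59 and Qt-61. Then x + y = 1 − 0.4841 = 0.5159 and 58.996x + 61.003y = 60.3437 − 0.4841×59.989 = 31.3030251.
Substituting: 58.996x + 61.003(0.5159 − x) = 31.3030251
(58.996 − 61.003)x = -0.1684226  ⇒  x = 0.08392, y = 0.43198
Qt-59: 8.392%, Qt-61: 43.198%.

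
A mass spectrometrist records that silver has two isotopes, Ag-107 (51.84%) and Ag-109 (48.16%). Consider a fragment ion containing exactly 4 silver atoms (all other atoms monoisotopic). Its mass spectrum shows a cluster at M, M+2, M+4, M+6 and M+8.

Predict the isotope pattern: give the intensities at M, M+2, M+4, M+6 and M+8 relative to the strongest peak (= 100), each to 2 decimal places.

Expanding (0.5184 + 0.4816)^4:
P(M) = 0.5184^4 = 0.072220
P(M+2) = 4 × 0.5184^3 × 0.4816^1 = 0.268375
P(M+4) = 6 × 0.5184^2 × 0.4816^2 = 0.373985
P(M+6) = 4 × 0.5184^1 × 0.4816^3 = 0.231624
P(M+8) = 0.4816^4 = 0.053795
The M+4 peak is largest (0.373985); scaling to 100 gives 19.31 : 71.76 : 100.00 : 61.93 : 14.38.

19.31 : 71.76 : 100.00 : 61.93 : 14.38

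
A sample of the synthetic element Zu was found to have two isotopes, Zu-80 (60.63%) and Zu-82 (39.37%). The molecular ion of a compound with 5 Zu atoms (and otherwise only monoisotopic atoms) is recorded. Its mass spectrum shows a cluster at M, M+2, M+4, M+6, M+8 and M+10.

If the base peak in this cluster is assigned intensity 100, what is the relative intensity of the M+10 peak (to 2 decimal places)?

Binomial terms of (0.6063 + 0.3937)^5: M 0.0819, M+2 0.2660, M+4 0.3455, M+6 0.2243, M+8 0.0728, M+10 0.0095 → M+4 is the base peak.
P(M+4) = C(5,2) × 0.6063^3 × 0.3937^2 = 10 × 0.22287569 × 0.15499969 = 0.345457 (base)
P(M+10) = C(5,5) × 0.6063^0 × 0.3937^5 = 1 × 1.0000 × 0.0094586 = 0.009459
Relative intensity = 0.009459 / 0.345457 × 100 = 2.74

2.74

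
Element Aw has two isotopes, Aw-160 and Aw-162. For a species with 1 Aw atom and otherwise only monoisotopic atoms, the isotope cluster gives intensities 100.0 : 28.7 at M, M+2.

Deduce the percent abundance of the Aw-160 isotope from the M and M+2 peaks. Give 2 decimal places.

77.70%

If p is the fraction of Aw that is Aw-160, then I(M+2)/I(M) = [C(1,1)·p^0·(1−p)] / p^1 = 1·(1−p)/p = 28.7/100.0 = 0.2870
(1−p)/p = 0.2870/1 = 0.2870  ⇒  p = 1/(1 + 0.2870) = 0.7770
Aw-160: 77.70%, Aw-162: 22.30%.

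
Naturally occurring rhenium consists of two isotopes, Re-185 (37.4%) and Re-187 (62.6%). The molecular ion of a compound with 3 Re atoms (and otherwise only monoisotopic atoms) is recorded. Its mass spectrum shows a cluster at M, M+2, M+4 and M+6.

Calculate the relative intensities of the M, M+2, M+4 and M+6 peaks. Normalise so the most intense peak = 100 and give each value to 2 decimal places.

11.90 : 59.74 : 100.00 : 55.79

Expanding (0.374 + 0.626)^3:
P(M) = 0.374^3 = 0.052314
P(M+2) = 3 × 0.374^2 × 0.626^1 = 0.262687
P(M+4) = 3 × 0.374^1 × 0.626^2 = 0.439685
P(M+6) = 0.626^3 = 0.245314
The M+4 peak is largest (0.439685); scaling to 100 gives 11.90 : 59.74 : 100.00 : 55.79.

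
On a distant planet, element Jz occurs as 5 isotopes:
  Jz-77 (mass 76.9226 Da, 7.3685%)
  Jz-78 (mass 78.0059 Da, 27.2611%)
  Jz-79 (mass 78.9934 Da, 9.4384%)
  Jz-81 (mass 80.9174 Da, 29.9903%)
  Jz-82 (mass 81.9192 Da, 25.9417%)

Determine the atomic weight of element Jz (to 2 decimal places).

79.91 Da

Weight each isotope mass by its fractional abundance: 0.073685 × 76.9226 + 0.272611 × 78.0059 + 0.094384 × 78.9934 + 0.299903 × 80.9174 + 0.259417 × 81.9192
= 5.66804 + 21.26527 + 7.45571 + 24.26737 + 21.25123 = 79.90762 Da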